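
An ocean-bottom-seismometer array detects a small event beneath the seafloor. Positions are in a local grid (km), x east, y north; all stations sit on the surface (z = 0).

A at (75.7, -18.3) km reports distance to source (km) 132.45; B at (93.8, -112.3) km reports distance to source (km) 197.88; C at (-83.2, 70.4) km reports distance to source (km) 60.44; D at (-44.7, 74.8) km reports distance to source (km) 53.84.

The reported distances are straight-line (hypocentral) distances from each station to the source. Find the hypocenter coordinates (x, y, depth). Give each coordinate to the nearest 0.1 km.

x ≈ -48.6 km, y ≈ 24.0 km, depth ≈ 17.4 km

Each station gives a sphere (x−x_i)² + (y−y_i)² + z² = d_i² (stations at z=0).
Subtracting the A sphere from B and C: z² cancels, leaving linear equations in x and y:
36.2 x − 188.0 y = -6269.14
-317.8 x + 177.4 y = 19703.03
Solving: x ≈ -48.608, y ≈ 23.987 km (keep extra digits for the depth step; rounded: -48.6, 24.0).
Then from the A sphere: z² = 132.45² − (x − 75.7)² − (y + 18.3)² with x = -48.608, y = 23.987, so z ≈ 17.388 ≈ 17.4 km.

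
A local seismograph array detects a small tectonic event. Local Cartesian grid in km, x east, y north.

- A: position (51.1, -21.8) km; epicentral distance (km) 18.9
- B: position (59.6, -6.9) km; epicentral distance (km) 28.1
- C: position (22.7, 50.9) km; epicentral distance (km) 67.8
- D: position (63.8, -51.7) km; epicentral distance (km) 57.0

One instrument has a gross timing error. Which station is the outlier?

Solve using three stations at a time. Using A, B, C (subtract circle equations pairwise → linear system) gives (x, y) ≈ (33.0, -16.1).
Distances from that point to each station vs reported:
  A: calculated 18.9 vs reported 18.9 → residual 0.0 km
  B: calculated 28.1 vs reported 28.1 → residual 0.0 km
  C: calculated 67.8 vs reported 67.8 → residual 0.0 km
  D: calculated 47.0 vs reported 57.0 → residual 10.0 km
A, B, C are mutually consistent (residuals ≈ 0); D is off by 10.0 km.

D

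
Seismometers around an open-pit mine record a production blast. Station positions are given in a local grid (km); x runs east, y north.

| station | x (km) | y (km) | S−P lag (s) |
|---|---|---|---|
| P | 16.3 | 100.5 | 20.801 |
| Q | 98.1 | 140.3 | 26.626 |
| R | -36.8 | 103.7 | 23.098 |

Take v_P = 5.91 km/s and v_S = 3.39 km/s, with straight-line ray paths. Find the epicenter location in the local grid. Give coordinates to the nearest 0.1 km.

39.8 km east, -63.2 km north

Distance from S−P lag: d = Δt · v_P v_S / (v_P − v_S) = Δt · (5.91·3.39)/(5.91−3.39) ≈ 7.9504·Δt.
So d_P = 165.38, d_Q = 211.69, d_R = 183.64 km.
Circle about each station: (x − 16.3)² + (y − 100.5)² = 165.38²; (x − 98.1)² + (y − 140.3)² = 211.69²; (x + 36.8)² + (y − 103.7)² = 183.64².
Subtracting pairs of circle equations eliminates x²+y² and gives linear equations (the radical axes):
163.6 x + 79.6 y = 1479.65
-106.2 x + 6.4 y = -4631.12
Solving the 2×2 system: x ≈ 39.8, y ≈ -63.2 km.
Check against P (with the unrounded x, y): √((x − 16.3)²+(y − 100.5)²) = 165.39 ≈ 165.38 km. ✓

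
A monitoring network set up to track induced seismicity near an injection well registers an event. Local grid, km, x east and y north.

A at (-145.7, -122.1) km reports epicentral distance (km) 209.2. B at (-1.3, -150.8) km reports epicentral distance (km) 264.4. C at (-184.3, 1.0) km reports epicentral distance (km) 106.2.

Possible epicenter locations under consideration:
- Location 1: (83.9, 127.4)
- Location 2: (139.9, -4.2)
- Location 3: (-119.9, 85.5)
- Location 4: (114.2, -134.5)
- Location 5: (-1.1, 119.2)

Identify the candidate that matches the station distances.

Location 3

For each candidate, compare |candidate − station| to the reported distance:
Location 1: residuals A 129.9, B 26.6, C 190.3 → max 190.3 km
Location 2: residuals A 99.8, B 60.9, C 218.0 → max 218.0 km
Location 3: residuals A 0.0, B 0.0, C 0.0 → max 0.0 km
Location 4: residuals A 51.0, B 147.8, C 221.6 → max 221.6 km
Location 5: residuals A 72.1, B 5.6, C 111.8 → max 111.8 km
Only Location 3 has all residuals ≈ 0.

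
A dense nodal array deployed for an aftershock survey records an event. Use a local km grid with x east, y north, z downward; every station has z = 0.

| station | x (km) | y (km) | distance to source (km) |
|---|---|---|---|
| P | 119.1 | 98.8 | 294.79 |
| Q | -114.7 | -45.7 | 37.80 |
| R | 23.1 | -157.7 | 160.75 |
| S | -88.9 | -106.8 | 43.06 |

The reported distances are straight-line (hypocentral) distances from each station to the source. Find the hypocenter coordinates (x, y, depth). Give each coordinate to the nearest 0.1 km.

x ≈ -115.6 km, y ≈ -78.6 km, depth ≈ 18.6 km

Each station gives a sphere (x−x_i)² + (y−y_i)² + z² = d_i² (stations at z=0).
Subtracting the P sphere from Q and R: z² cancels, leaving linear equations in x and y:
-467.6 x − 289.0 y = 76770.63
-192.0 x − 513.0 y = 62517.23
Solving: x ≈ -115.602, y ≈ -78.600 km (keep extra digits for the depth step; rounded: -115.6, -78.6).
Then from the P sphere: z² = 294.79² − (x − 119.1)² − (y − 98.8)² with x = -115.602, y = -78.600, so z ≈ 18.584 ≈ 18.6 km.
Check against S (with the unrounded solution): distance 43.06 ≈ 43.06 km. ✓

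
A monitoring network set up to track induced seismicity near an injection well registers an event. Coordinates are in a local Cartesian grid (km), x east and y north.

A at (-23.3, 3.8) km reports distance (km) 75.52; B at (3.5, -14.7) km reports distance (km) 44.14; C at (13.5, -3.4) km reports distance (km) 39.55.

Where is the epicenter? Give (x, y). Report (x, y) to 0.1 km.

Circle about each station: (x + 23.3)² + (y − 3.8)² = 75.52²; (x − 3.5)² + (y + 14.7)² = 44.14²; (x − 13.5)² + (y + 3.4)² = 39.55².
Subtracting pairs of circle equations eliminates x²+y² and gives linear equations (the radical axes):
53.6 x − 37.0 y = 3425.94
73.6 x − 14.4 y = 3775.55
Solving the 2×2 system: x ≈ 46.3, y ≈ -25.5 km.

x ≈ 46.3 km, y ≈ -25.5 km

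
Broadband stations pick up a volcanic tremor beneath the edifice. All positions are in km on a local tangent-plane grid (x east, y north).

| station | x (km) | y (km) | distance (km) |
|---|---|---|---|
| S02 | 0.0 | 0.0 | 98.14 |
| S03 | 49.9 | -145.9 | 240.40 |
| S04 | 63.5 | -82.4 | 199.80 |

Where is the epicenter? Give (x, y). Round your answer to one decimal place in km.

Circle about each station: x² + y² = 98.14²; (x − 49.9)² + (y + 145.9)² = 240.40²; (x − 63.5)² + (y + 82.4)² = 199.80².
Subtracting the S02 equation from the S03 and S04 equations removes the quadratic terms:
99.8 x − 291.8 y = -24383.88
127.0 x − 164.8 y = -19466.57
Solving the 2×2 system: x ≈ -80.6, y ≈ 56.0 km.

x ≈ -80.6 km, y ≈ 56.0 km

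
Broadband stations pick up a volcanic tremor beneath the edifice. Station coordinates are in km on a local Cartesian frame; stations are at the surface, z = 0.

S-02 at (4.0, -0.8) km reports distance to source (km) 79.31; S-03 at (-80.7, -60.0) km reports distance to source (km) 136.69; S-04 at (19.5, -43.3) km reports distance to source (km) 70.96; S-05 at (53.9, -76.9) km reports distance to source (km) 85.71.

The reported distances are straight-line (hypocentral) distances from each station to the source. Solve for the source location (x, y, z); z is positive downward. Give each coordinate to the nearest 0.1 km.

x ≈ 33.7 km, y ≈ -28.8 km, depth ≈ 68.0 km

Each station gives a sphere (x−x_i)² + (y−y_i)² + z² = d_i² (stations at z=0).
Subtracting the S-02 sphere from S-03 and S-04: z² cancels, leaving linear equations in x and y:
-169.4 x − 118.4 y = -2298.23
31.0 x − 85.0 y = 3493.25
Solving: x ≈ 33.701, y ≈ -28.806 km (keep extra digits for the depth step; rounded: 33.7, -28.8).
Then from the S-02 sphere: z² = 79.31² − (x − 4.0)² − (y + 0.8)² with x = 33.701, y = -28.806, so z ≈ 67.997 ≈ 68.0 km.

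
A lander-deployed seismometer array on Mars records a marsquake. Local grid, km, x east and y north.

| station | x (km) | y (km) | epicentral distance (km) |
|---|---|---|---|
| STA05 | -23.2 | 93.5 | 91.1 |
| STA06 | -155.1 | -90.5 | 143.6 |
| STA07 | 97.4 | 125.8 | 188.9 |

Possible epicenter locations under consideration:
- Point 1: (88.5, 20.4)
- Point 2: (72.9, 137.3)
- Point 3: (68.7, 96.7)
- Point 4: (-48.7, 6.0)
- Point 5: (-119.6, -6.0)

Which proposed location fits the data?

Point 4

For each candidate, compare |candidate − station| to the reported distance:
Point 1: residuals STA05 42.4, STA06 124.1, STA07 83.1 → max 124.1 km
Point 2: residuals STA05 14.5, STA06 178.7, STA07 161.8 → max 178.7 km
Point 3: residuals STA05 0.9, STA06 148.2, STA07 148.0 → max 148.2 km
Point 4: residuals STA05 0.0, STA06 0.0, STA07 0.0 → max 0.0 km
Point 5: residuals STA05 47.4, STA06 51.9, STA07 65.0 → max 65.0 km
Only Point 4 has all residuals ≈ 0.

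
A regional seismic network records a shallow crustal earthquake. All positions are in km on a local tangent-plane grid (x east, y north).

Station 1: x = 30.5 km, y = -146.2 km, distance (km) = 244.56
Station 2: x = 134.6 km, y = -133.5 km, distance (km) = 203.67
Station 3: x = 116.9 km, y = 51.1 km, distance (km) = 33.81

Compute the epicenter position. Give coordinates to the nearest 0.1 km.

145.0 km east, 69.9 km north

Circle about each station: (x − 30.5)² + (y + 146.2)² = 244.56²; (x − 134.6)² + (y + 133.5)² = 203.67²; (x − 116.9)² + (y − 51.1)² = 33.81².
Subtracting the Station 1 equation from the Station 2 and Station 3 equations removes the quadratic terms:
208.2 x + 25.4 y = 31962.84
172.8 x + 394.6 y = 52638.61
Solving the 2×2 system: x ≈ 145.0, y ≈ 69.9 km.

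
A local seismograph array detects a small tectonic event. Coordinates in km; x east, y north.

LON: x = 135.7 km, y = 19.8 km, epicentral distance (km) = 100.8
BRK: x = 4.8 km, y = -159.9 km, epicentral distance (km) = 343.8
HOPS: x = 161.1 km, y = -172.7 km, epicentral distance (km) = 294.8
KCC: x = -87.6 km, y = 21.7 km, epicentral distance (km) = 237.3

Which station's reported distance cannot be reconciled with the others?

BRK

Solve using three stations at a time. Using LON, HOPS, KCC (subtract circle equations pairwise → linear system) gives (x, y) ≈ (128.2, 120.2).
Distances from that point to each station vs reported:
  LON: calculated 100.7 vs reported 100.8 → residual 0.1 km
  BRK: calculated 306.1 vs reported 343.8 → residual 37.7 km
  HOPS: calculated 294.8 vs reported 294.8 → residual 0.0 km
  KCC: calculated 237.3 vs reported 237.3 → residual 0.0 km
LON, HOPS, KCC are mutually consistent (residuals ≈ 0); BRK is off by 37.7 km.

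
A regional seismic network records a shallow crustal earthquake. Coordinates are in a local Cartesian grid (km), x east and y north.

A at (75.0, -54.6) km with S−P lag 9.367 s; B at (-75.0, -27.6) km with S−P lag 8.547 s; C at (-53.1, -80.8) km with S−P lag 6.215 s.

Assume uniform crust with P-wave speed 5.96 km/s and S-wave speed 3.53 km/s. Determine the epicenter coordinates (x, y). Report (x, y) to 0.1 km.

x ≈ -6.1 km, y ≈ -54.6 km

Distance from S−P lag: d = Δt · v_P v_S / (v_P − v_S) = Δt · (5.96·3.53)/(5.96−3.53) ≈ 8.6579·Δt.
So d_A = 81.10, d_B = 74.00, d_C = 53.81 km.
Circle about each station: (x − 75.0)² + (y + 54.6)² = 81.10²; (x + 75.0)² + (y + 27.6)² = 74.00²; (x + 53.1)² + (y + 80.8)² = 53.81².
Subtracting pairs of circle equations eliminates x²+y² and gives linear equations (the radical axes):
-300.0 x + 54.0 y = -1118.19
-256.2 x − 52.4 y = 4423.78
Solving the 2×2 system: x ≈ -6.1, y ≈ -54.6 km.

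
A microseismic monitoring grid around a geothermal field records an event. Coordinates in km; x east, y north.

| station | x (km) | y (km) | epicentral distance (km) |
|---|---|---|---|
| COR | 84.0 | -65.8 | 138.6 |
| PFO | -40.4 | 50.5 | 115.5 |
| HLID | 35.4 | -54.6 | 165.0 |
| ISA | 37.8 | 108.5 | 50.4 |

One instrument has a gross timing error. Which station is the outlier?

HLID

Solve using three stations at a time. Using COR, PFO, ISA (subtract circle equations pairwise → linear system) gives (x, y) ≈ (73.0, 72.4).
Distances from that point to each station vs reported:
  COR: calculated 138.6 vs reported 138.6 → residual 0.0 km
  PFO: calculated 115.5 vs reported 115.5 → residual 0.0 km
  HLID: calculated 132.4 vs reported 165.0 → residual 32.6 km
  ISA: calculated 50.5 vs reported 50.4 → residual 0.1 km
COR, PFO, ISA are mutually consistent (residuals ≈ 0); HLID is off by 32.6 km.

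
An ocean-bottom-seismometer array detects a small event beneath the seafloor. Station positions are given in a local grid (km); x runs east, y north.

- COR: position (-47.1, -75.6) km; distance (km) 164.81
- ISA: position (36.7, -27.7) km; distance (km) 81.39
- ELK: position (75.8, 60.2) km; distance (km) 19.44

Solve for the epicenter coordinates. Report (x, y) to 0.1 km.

Circle about each station: (x + 47.1)² + (y + 75.6)² = 164.81²; (x − 36.7)² + (y + 27.7)² = 81.39²; (x − 75.8)² + (y − 60.2)² = 19.44².
Subtracting the COR equation from the ISA and ELK equations removes the quadratic terms:
167.6 x + 95.8 y = 14718.41
245.8 x + 271.6 y = 28220.33
Solving the 2×2 system: x ≈ 58.9, y ≈ 50.6 km.

x ≈ 58.9 km, y ≈ 50.6 km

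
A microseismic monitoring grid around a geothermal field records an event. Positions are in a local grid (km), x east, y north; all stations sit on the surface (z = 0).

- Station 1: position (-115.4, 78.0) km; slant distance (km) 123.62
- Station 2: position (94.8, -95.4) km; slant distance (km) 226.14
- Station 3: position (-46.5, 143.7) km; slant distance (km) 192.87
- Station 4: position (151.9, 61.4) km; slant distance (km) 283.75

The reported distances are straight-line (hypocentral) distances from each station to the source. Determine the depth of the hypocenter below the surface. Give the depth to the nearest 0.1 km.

z ≈ 66.9 km

Each station gives a sphere (x−x_i)² + (y−y_i)² + z² = d_i² (stations at z=0).
Subtracting the Station 1 sphere from Station 2 and Station 3: z² cancels, leaving linear equations in x and y:
420.4 x − 346.8 y = -37170.36
137.8 x + 131.4 y = -18506.15
Solving: x ≈ -109.698, y ≈ -25.798 km (keep extra digits for the depth step; rounded: -109.7, -25.8).
Then from the Station 1 sphere: z² = 123.62² − (x + 115.4)² − (y − 78.0)² with x = -109.698, y = -25.798, so z ≈ 66.898 ≈ 66.9 km.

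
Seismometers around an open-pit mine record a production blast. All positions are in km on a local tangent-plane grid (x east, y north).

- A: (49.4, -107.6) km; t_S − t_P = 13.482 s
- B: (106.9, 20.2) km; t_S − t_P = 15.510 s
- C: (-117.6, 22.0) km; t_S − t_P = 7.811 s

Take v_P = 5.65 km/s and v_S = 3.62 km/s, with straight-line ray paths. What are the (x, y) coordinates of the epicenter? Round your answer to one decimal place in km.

Distance from S−P lag: d = Δt · v_P v_S / (v_P − v_S) = Δt · (5.65·3.62)/(5.65−3.62) ≈ 10.0754·Δt.
So d_A = 135.84, d_B = 156.27, d_C = 78.70 km.
Circle about each station: (x − 49.4)² + (y + 107.6)² = 135.84²; (x − 106.9)² + (y − 20.2)² = 156.27²; (x + 117.6)² + (y − 22.0)² = 78.70².
Subtracting the A equation from the B and C equations removes the quadratic terms:
115.0 x + 255.6 y = -8150.28
-334.0 x + 259.2 y = 12554.46
Solving the 2×2 system: x ≈ -46.2, y ≈ -11.1 km.
Check against A (with the unrounded x, y): √((x − 49.4)²+(y + 107.6)²) = 135.84 ≈ 135.84 km. ✓

(-46.2, -11.1)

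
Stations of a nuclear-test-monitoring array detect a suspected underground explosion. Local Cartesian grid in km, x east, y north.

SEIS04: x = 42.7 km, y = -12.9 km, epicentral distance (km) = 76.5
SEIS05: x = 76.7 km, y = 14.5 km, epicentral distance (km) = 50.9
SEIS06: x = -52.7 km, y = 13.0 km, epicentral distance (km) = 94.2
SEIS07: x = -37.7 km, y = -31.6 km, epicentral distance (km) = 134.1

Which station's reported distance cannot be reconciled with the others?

SEIS06

Solve using three stations at a time. Using SEIS04, SEIS05, SEIS07 (subtract circle equations pairwise → linear system) gives (x, y) ≈ (58.3, 62.0).
Distances from that point to each station vs reported:
  SEIS04: calculated 76.5 vs reported 76.5 → residual 0.0 km
  SEIS05: calculated 50.9 vs reported 50.9 → residual 0.0 km
  SEIS06: calculated 121.4 vs reported 94.2 → residual 27.2 km
  SEIS07: calculated 134.1 vs reported 134.1 → residual 0.0 km
SEIS04, SEIS05, SEIS07 are mutually consistent (residuals ≈ 0); SEIS06 is off by 27.2 km.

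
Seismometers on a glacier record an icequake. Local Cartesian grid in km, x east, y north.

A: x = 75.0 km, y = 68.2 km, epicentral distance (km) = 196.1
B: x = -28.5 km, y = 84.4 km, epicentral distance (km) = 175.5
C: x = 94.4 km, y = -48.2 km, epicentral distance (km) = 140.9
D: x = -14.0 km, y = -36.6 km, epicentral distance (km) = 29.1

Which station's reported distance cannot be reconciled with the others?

D

Solve using three stations at a time. Using A, B, C (subtract circle equations pairwise → linear system) gives (x, y) ≈ (-39.9, -90.7).
Distances from that point to each station vs reported:
  A: calculated 196.0 vs reported 196.1 → residual 0.1 km
  B: calculated 175.4 vs reported 175.5 → residual 0.1 km
  C: calculated 140.8 vs reported 140.9 → residual 0.1 km
  D: calculated 59.9 vs reported 29.1 → residual 30.8 km
A, B, C are mutually consistent (residuals ≈ 0); D is off by 30.8 km.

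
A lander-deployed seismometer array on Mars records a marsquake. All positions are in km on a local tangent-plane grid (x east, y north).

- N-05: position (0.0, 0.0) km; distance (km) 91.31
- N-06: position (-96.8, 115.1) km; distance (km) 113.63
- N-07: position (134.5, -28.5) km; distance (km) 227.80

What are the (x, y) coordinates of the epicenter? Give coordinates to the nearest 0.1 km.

Circle about each station: x² + y² = 91.31²; (x + 96.8)² + (y − 115.1)² = 113.63²; (x − 134.5)² + (y + 28.5)² = 227.80².
Subtracting the N-05 equation from the N-06 and N-07 equations removes the quadratic terms:
-193.6 x + 230.2 y = 18043.99
269.0 x − 57.0 y = -24652.82
Solving the 2×2 system: x ≈ -91.3, y ≈ 1.6 km.

-91.3 km east, 1.6 km north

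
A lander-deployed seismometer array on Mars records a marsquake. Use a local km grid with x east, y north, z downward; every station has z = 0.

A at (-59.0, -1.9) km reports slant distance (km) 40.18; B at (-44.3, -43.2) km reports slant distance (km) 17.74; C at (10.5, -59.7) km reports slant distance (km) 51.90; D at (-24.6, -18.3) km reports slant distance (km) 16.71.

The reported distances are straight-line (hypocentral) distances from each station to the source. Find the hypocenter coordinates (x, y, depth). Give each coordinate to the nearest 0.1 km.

(-32.6, -31.5, 6.4)

Each station gives a sphere (x−x_i)² + (y−y_i)² + z² = d_i² (stations at z=0).
Subtracting the A sphere from B and C: z² cancels, leaving linear equations in x and y:
29.4 x − 82.6 y = 1643.84
139.0 x − 115.6 y = -889.45
Solving: x ≈ -32.600, y ≈ -31.505 km (keep extra digits for the depth step; rounded: -32.6, -31.5).
Then from the A sphere: z² = 40.18² − (x + 59.0)² − (y + 1.9)² with x = -32.600, y = -31.505, so z ≈ 6.404 ≈ 6.4 km.
Check against D (with the unrounded solution): distance 16.72 ≈ 16.71 km. ✓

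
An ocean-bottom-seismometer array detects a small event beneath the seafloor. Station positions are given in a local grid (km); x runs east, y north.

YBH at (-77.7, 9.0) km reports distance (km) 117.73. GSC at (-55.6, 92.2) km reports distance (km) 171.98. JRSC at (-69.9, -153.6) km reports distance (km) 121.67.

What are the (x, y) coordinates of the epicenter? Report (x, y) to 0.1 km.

Circle about each station: (x + 77.7)² + (y − 9.0)² = 117.73²; (x + 55.6)² + (y − 92.2)² = 171.98²; (x + 69.9)² + (y + 153.6)² = 121.67².
Subtracting the YBH equation from the GSC and JRSC equations removes the quadratic terms:
44.2 x + 166.4 y = -10242.86
15.6 x − 325.2 y = 21417.44
Solving the 2×2 system: x ≈ 13.7, y ≈ -65.2 km.
Check against YBH (with the unrounded x, y): √((x + 77.7)²+(y − 9.0)²) = 117.75 ≈ 117.73 km. ✓

x ≈ 13.7 km, y ≈ -65.2 km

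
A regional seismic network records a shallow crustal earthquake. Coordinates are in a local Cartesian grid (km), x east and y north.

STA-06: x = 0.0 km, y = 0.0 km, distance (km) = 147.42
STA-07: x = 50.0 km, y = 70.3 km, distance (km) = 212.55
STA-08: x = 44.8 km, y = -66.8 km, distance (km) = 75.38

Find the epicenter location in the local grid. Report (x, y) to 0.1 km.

x ≈ 39.6 km, y ≈ -142.0 km

Circle about each station: x² + y² = 147.42²; (x − 50.0)² + (y − 70.3)² = 212.55²; (x − 44.8)² + (y + 66.8)² = 75.38².
Subtracting pairs of circle equations eliminates x²+y² and gives linear equations (the radical axes):
100.0 x + 140.6 y = -16002.76
89.6 x − 133.6 y = 22519.79
Solving the 2×2 system: x ≈ 39.6, y ≈ -142.0 km.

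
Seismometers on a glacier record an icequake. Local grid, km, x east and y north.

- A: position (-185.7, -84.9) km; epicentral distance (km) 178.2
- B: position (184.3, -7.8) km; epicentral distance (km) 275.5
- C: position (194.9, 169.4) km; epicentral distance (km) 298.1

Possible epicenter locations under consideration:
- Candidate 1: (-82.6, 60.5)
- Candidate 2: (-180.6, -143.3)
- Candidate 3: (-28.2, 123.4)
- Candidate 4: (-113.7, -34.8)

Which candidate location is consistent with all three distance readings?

Candidate 1

For each candidate, compare |candidate − station| to the reported distance:
Candidate 1: residuals A 0.0, B 0.0, C 0.0 → max 0.0 km
Candidate 2: residuals A 119.6, B 113.7, C 190.6 → max 190.6 km
Candidate 3: residuals A 82.9, B 25.8, C 70.3 → max 82.9 km
Candidate 4: residuals A 90.5, B 23.7, C 71.9 → max 90.5 km
Only Candidate 1 has all residuals ≈ 0.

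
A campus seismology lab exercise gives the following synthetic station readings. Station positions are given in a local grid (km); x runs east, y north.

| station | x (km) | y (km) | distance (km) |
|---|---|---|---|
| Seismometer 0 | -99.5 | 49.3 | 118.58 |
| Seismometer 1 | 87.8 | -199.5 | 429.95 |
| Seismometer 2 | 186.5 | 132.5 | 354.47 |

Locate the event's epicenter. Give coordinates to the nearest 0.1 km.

-167.7 km east, 146.3 km north

Circle about each station: (x + 99.5)² + (y − 49.3)² = 118.58²; (x − 87.8)² + (y + 199.5)² = 429.95²; (x − 186.5)² + (y − 132.5)² = 354.47².
Subtracting the Seismometer 0 equation from the Seismometer 1 and Seismometer 2 equations removes the quadratic terms:
374.6 x − 497.6 y = -135617.44
572.0 x + 166.4 y = -71580.00
Solving the 2×2 system: x ≈ -167.7, y ≈ 146.3 km.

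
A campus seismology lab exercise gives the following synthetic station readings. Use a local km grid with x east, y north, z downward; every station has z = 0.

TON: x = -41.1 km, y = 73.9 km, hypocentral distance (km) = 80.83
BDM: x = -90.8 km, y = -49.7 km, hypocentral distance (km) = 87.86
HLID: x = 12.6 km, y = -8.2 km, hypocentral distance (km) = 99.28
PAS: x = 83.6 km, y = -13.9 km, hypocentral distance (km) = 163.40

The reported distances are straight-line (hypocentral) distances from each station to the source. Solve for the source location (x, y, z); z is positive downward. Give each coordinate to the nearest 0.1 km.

(-68.2, 17.8, 51.5)

Each station gives a sphere (x−x_i)² + (y−y_i)² + z² = d_i² (stations at z=0).
Subtracting the TON sphere from BDM and HLID: z² cancels, leaving linear equations in x and y:
-99.4 x − 247.2 y = 2378.42
107.4 x − 164.2 y = -10247.45
Solving: x ≈ -68.198, y ≈ 17.801 km (keep extra digits for the depth step; rounded: -68.2, 17.8).
Then from the TON sphere: z² = 80.83² − (x + 41.1)² − (y − 73.9)² with x = -68.198, y = 17.801, so z ≈ 51.498 ≈ 51.5 km.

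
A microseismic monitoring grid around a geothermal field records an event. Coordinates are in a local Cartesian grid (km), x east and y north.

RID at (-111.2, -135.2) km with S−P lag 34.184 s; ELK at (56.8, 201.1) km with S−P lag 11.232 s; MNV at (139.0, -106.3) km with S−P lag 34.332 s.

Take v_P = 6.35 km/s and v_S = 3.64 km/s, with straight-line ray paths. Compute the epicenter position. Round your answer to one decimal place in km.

-17.8 km east, 141.0 km north

Distance from S−P lag: d = Δt · v_P v_S / (v_P − v_S) = Δt · (6.35·3.64)/(6.35−3.64) ≈ 8.5292·Δt.
So d_RID = 291.56, d_ELK = 95.80, d_MNV = 292.82 km.
Circle about each station: (x + 111.2)² + (y + 135.2)² = 291.56²; (x − 56.8)² + (y − 201.1)² = 95.80²; (x − 139.0)² + (y + 106.3)² = 292.82².
Subtracting the RID equation from the ELK and MNV equations removes the quadratic terms:
336.0 x + 672.6 y = 88852.56
500.4 x + 57.8 y = -760.11
Solving the 2×2 system: x ≈ -17.8, y ≈ 141.0 km.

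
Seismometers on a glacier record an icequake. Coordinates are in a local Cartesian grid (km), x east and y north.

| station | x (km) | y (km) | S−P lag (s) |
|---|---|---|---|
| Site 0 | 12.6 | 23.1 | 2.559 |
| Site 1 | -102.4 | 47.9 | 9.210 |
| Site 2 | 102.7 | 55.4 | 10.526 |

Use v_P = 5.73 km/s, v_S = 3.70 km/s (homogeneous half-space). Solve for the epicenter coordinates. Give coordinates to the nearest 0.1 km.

x ≈ -6.4 km, y ≈ 41.9 km

Distance from S−P lag: d = Δt · v_P v_S / (v_P − v_S) = Δt · (5.73·3.70)/(5.73−3.70) ≈ 10.4438·Δt.
So d_Site 0 = 26.73, d_Site 1 = 96.19, d_Site 2 = 109.93 km.
Circle about each station: (x − 12.6)² + (y − 23.1)² = 26.73²; (x + 102.4)² + (y − 47.9)² = 96.19²; (x − 102.7)² + (y − 55.4)² = 109.93².
Subtracting the Site 0 equation from the Site 1 and Site 2 equations removes the quadratic terms:
-230.0 x + 49.6 y = 3549.78
180.2 x + 64.6 y = 1553.97
Solving the 2×2 system: x ≈ -6.4, y ≈ 41.9 km.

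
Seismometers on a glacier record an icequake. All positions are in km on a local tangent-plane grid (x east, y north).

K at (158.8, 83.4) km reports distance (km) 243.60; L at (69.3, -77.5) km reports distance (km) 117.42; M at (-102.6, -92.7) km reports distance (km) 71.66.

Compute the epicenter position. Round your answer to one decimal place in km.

Circle about each station: (x − 158.8)² + (y − 83.4)² = 243.60²; (x − 69.3)² + (y + 77.5)² = 117.42²; (x + 102.6)² + (y + 92.7)² = 71.66².
Subtracting the K equation from the L and M equations removes the quadratic terms:
-179.0 x − 321.8 y = 24189.24
-522.8 x − 352.2 y = 41152.85
Solving the 2×2 system: x ≈ -44.9, y ≈ -50.2 km.

(-44.9, -50.2)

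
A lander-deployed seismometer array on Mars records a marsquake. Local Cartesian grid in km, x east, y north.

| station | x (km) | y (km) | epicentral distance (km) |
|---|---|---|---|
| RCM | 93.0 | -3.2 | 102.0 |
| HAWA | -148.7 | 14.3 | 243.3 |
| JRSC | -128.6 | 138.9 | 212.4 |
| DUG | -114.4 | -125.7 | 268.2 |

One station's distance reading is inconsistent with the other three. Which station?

Solve using three stations at a time. Using RCM, HAWA, JRSC (subtract circle equations pairwise → linear system) gives (x, y) ≈ (79.8, 97.9).
Distances from that point to each station vs reported:
  RCM: calculated 101.9 vs reported 102.0 → residual 0.1 km
  HAWA: calculated 243.3 vs reported 243.3 → residual 0.0 km
  JRSC: calculated 212.4 vs reported 212.4 → residual 0.0 km
  DUG: calculated 296.1 vs reported 268.2 → residual 27.9 km
RCM, HAWA, JRSC are mutually consistent (residuals ≈ 0); DUG is off by 27.9 km.

DUG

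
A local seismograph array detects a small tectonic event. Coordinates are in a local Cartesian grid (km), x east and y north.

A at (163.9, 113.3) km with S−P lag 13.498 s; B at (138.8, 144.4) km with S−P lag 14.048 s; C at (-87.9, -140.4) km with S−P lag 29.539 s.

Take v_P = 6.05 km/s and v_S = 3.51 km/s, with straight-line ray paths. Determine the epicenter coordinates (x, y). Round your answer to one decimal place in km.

(72.0, 47.8)

Distance from S−P lag: d = Δt · v_P v_S / (v_P − v_S) = Δt · (6.05·3.51)/(6.05−3.51) ≈ 8.3604·Δt.
So d_A = 112.85, d_B = 117.45, d_C = 246.96 km.
Circle about each station: (x − 163.9)² + (y − 113.3)² = 112.85²; (x − 138.8)² + (y − 144.4)² = 117.45²; (x + 87.9)² + (y + 140.4)² = 246.96².
Subtracting the A equation from the B and C equations removes the quadratic terms:
-50.2 x + 62.2 y = -642.68
-503.6 x − 507.4 y = -60515.65
Solving the 2×2 system: x ≈ 72.0, y ≈ 47.8 km.
Check against A (with the unrounded x, y): √((x − 163.9)²+(y − 113.3)²) = 112.85 ≈ 112.85 km. ✓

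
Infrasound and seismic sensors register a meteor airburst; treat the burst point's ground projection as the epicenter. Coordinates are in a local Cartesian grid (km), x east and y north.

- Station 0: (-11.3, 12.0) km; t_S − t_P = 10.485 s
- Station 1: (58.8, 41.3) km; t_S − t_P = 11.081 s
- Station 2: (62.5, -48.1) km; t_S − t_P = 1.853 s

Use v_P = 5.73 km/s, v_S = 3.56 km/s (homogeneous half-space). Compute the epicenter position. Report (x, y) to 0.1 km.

Distance from S−P lag: d = Δt · v_P v_S / (v_P − v_S) = Δt · (5.73·3.56)/(5.73−3.56) ≈ 9.4004·Δt.
So d_Station 0 = 98.56, d_Station 1 = 104.17, d_Station 2 = 17.42 km.
Circle about each station: (x + 11.3)² + (y − 12.0)² = 98.56²; (x − 58.8)² + (y − 41.3)² = 104.17²; (x − 62.5)² + (y + 48.1)² = 17.42².
Subtracting the Station 0 equation from the Station 1 and Station 2 equations removes the quadratic terms:
140.2 x + 58.6 y = 3754.12
147.6 x − 120.2 y = 15358.79
Solving the 2×2 system: x ≈ 53.0, y ≈ -62.7 km.
Check against Station 0 (with the unrounded x, y): √((x + 11.3)²+(y − 12.0)²) = 98.56 ≈ 98.56 km. ✓

(53.0, -62.7)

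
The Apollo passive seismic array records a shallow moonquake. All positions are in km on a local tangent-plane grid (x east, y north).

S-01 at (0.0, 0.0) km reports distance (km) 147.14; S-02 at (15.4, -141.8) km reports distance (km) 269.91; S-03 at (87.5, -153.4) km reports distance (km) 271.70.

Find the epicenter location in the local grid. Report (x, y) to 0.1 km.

87.5 km east, 118.3 km north

Circle about each station: x² + y² = 147.14²; (x − 15.4)² + (y + 141.8)² = 269.91²; (x − 87.5)² + (y + 153.4)² = 271.70².
Subtracting pairs of circle equations eliminates x²+y² and gives linear equations (the radical axes):
30.8 x − 283.6 y = -30856.83
175.0 x − 306.8 y = -20982.90
Solving the 2×2 system: x ≈ 87.5, y ≈ 118.3 km.
Check against S-01 (with the unrounded x, y): √(x²+y²) = 147.15 ≈ 147.14 km. ✓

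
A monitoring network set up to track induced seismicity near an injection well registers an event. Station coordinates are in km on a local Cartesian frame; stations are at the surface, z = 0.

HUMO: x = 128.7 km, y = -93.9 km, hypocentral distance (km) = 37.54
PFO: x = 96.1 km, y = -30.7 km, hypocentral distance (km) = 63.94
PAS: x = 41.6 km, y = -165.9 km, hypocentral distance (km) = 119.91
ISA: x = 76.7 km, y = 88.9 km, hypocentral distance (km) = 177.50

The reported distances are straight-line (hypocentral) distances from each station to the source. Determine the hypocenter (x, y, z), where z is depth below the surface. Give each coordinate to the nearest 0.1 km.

(118.6, -80.3, 33.5)

Each station gives a sphere (x−x_i)² + (y−y_i)² + z² = d_i² (stations at z=0).
Subtracting the HUMO sphere from PFO and PAS: z² cancels, leaving linear equations in x and y:
-65.2 x + 126.4 y = -17882.27
-174.2 x − 144.0 y = -9096.69
Solving: x ≈ 118.597, y ≈ -80.298 km (keep extra digits for the depth step; rounded: 118.6, -80.3).
Then from the HUMO sphere: z² = 37.54² − (x − 128.7)² − (y + 93.9)² with x = 118.597, y = -80.298, so z ≈ 33.499 ≈ 33.5 km.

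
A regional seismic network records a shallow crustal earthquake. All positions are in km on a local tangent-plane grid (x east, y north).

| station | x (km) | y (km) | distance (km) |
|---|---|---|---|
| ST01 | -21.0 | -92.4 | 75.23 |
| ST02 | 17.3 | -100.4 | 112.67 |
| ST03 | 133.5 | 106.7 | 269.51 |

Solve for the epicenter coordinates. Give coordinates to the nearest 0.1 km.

x ≈ -84.4 km, y ≈ -51.9 km

Circle about each station: (x + 21.0)² + (y + 92.4)² = 75.23²; (x − 17.3)² + (y + 100.4)² = 112.67²; (x − 133.5)² + (y − 106.7)² = 269.51².
Subtracting pairs of circle equations eliminates x²+y² and gives linear equations (the radical axes):
76.6 x − 16.0 y = -5634.29
309.0 x + 398.2 y = -46747.71
Solving the 2×2 system: x ≈ -84.4, y ≈ -51.9 km.
Check against ST01 (with the unrounded x, y): √((x + 21.0)²+(y + 92.4)²) = 75.23 ≈ 75.23 km. ✓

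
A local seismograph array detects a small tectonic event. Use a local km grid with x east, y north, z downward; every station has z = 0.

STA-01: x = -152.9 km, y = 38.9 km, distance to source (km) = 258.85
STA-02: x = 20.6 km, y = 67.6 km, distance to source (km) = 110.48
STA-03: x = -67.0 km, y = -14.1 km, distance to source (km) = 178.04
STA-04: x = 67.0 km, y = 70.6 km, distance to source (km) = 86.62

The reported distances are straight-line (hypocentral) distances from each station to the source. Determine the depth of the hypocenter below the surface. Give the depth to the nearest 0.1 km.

59.9 km

Each station gives a sphere (x−x_i)² + (y−y_i)² + z² = d_i² (stations at z=0).
Subtracting the STA-01 sphere from STA-02 and STA-03: z² cancels, leaving linear equations in x and y:
347.0 x + 57.4 y = 34899.99
171.8 x − 106.0 y = 15101.27
Solving: x ≈ 97.896, y ≈ 16.201 km (keep extra digits for the depth step; rounded: 97.9, 16.2).
Then from the STA-01 sphere: z² = 258.85² − (x + 152.9)² − (y − 38.9)² with x = 97.896, y = 16.201, so z ≈ 59.912 ≈ 59.9 km.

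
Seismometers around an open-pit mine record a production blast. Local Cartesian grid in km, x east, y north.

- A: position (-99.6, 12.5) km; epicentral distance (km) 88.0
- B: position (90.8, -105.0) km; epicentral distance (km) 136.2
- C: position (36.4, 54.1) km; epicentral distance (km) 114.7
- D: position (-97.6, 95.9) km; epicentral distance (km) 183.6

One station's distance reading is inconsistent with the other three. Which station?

D

Solve using three stations at a time. Using A, B, C (subtract circle equations pairwise → linear system) gives (x, y) ≈ (-29.0, -40.2).
Distances from that point to each station vs reported:
  A: calculated 88.1 vs reported 88.0 → residual 0.1 km
  B: calculated 136.2 vs reported 136.2 → residual 0.0 km
  C: calculated 114.7 vs reported 114.7 → residual 0.0 km
  D: calculated 152.4 vs reported 183.6 → residual 31.2 km
A, B, C are mutually consistent (residuals ≈ 0); D is off by 31.2 km.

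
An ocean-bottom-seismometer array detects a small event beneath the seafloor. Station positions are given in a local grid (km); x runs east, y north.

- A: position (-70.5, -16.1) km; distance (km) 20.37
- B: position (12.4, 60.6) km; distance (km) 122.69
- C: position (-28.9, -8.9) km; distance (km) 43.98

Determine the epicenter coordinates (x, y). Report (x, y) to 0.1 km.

x ≈ -64.0 km, y ≈ -35.4 km

Circle about each station: (x + 70.5)² + (y + 16.1)² = 20.37²; (x − 12.4)² + (y − 60.6)² = 122.69²; (x + 28.9)² + (y + 8.9)² = 43.98².
Subtracting the A equation from the B and C equations removes the quadratic terms:
165.8 x + 153.4 y = -16041.24
83.2 x + 14.4 y = -5834.34
Solving the 2×2 system: x ≈ -64.0, y ≈ -35.4 km.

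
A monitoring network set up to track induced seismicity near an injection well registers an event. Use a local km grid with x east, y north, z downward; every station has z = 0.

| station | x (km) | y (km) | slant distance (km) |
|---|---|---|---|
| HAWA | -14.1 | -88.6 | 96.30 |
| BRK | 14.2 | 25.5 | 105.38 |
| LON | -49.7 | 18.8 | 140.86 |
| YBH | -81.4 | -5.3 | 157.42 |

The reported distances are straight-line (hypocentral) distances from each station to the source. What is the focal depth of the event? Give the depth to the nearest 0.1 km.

z ≈ 52.9 km

Each station gives a sphere (x−x_i)² + (y−y_i)² + z² = d_i² (stations at z=0).
Subtracting the HAWA sphere from BRK and LON: z² cancels, leaving linear equations in x and y:
56.6 x + 228.2 y = -9028.13
-71.2 x + 214.8 y = -15793.09
Solving: x ≈ 58.606, y ≈ -54.098 km (keep extra digits for the depth step; rounded: 58.6, -54.1).
Then from the HAWA sphere: z² = 96.30² − (x + 14.1)² − (y + 88.6)² with x = 58.606, y = -54.098, so z ≈ 52.888 ≈ 52.9 km.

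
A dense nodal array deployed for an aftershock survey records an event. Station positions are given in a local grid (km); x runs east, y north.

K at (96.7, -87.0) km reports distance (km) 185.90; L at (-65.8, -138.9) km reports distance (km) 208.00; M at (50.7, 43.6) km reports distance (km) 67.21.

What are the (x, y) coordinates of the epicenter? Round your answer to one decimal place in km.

Circle about each station: (x − 96.7)² + (y + 87.0)² = 185.90²; (x + 65.8)² + (y + 138.9)² = 208.00²; (x − 50.7)² + (y − 43.6)² = 67.21².
Subtracting the K equation from the L and M equations removes the quadratic terms:
-325.0 x − 103.8 y = -2002.23
-92.0 x + 261.2 y = 17593.19
Solving the 2×2 system: x ≈ -13.8, y ≈ 62.5 km.
Check against K (with the unrounded x, y): √((x − 96.7)²+(y + 87.0)²) = 185.90 ≈ 185.90 km. ✓

(-13.8, 62.5)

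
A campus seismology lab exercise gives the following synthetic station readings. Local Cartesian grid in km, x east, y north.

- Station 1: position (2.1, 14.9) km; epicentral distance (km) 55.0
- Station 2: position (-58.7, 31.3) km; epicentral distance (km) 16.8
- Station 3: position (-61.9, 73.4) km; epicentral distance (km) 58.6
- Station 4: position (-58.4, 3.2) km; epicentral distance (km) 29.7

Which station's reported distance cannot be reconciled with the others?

Station 4

Solve using three stations at a time. Using Station 1, Station 2, Station 3 (subtract circle equations pairwise → linear system) gives (x, y) ≈ (-52.9, 15.5).
Distances from that point to each station vs reported:
  Station 1: calculated 55.0 vs reported 55.0 → residual 0.0 km
  Station 2: calculated 16.8 vs reported 16.8 → residual 0.0 km
  Station 3: calculated 58.6 vs reported 58.6 → residual 0.0 km
  Station 4: calculated 13.5 vs reported 29.7 → residual 16.2 km
Station 1, Station 2, Station 3 are mutually consistent (residuals ≈ 0); Station 4 is off by 16.2 km.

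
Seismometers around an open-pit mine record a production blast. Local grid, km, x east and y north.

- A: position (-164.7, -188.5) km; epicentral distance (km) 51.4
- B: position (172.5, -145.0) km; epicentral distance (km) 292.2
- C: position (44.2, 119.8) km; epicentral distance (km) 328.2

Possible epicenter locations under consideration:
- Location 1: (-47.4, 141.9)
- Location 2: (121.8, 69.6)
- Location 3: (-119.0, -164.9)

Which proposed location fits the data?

For each candidate, compare |candidate − station| to the reported distance:
Location 1: residuals A 299.2, B 69.3, C 234.0 → max 299.2 km
Location 2: residuals A 334.2, B 71.7, C 235.8 → max 334.2 km
Location 3: residuals A 0.0, B 0.0, C 0.0 → max 0.0 km
Only Location 3 has all residuals ≈ 0.

Location 3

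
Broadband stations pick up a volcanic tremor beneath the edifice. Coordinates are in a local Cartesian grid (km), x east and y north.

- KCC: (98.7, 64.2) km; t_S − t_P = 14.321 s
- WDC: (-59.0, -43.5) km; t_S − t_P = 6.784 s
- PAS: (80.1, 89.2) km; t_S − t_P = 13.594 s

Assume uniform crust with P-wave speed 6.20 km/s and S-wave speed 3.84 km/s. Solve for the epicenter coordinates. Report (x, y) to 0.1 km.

Distance from S−P lag: d = Δt · v_P v_S / (v_P − v_S) = Δt · (6.20·3.84)/(6.20−3.84) ≈ 10.0881·Δt.
So d_KCC = 144.47, d_WDC = 68.44, d_PAS = 137.14 km.
Circle about each station: (x − 98.7)² + (y − 64.2)² = 144.47²; (x + 59.0)² + (y + 43.5)² = 68.44²; (x − 80.1)² + (y − 89.2)² = 137.14².
Subtracting pairs of circle equations eliminates x²+y² and gives linear equations (the radical axes):
-315.4 x − 215.4 y = 7697.47
-37.2 x + 50.0 y = 2573.52
Solving the 2×2 system: x ≈ -39.5, y ≈ 22.1 km.

x ≈ -39.5 km, y ≈ 22.1 km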